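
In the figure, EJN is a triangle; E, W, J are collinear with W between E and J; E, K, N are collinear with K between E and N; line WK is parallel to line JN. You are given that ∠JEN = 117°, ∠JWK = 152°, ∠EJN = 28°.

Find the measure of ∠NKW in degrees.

1. ∠ENJ = 35°  [△EJN]
2. ∠EKW = 35°  [WK∥JN, corresponding at K]
3. ∠NKW = 145°  [linear pair at K on EN]

∠NKW = 145°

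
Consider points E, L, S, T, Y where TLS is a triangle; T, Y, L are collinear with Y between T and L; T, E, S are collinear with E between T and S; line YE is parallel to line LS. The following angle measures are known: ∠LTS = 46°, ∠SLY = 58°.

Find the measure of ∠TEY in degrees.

∠TEY = 76°

1. ∠SLT = 58°  [Y on ray LT]
2. ∠LST = 76°  [△TLS]
3. ∠TEY = 76°  [YE∥LS, corresponding at E]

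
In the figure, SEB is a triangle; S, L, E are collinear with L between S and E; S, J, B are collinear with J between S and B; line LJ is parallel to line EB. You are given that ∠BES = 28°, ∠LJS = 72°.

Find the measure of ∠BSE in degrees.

∠BSE = 80°

1. ∠JLS = 28°  [LJ∥EB, corresponding at L]
2. ∠JSL = 80°  [△SLJ]
3. ∠BSE = 80°  [L on SE, J on SB]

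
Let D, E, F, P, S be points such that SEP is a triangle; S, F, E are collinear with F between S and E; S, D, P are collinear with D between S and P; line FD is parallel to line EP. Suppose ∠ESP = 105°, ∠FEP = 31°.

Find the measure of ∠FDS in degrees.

1. ∠PES = 31°  [F on ray ES]
2. ∠EPS = 44°  [△SEP]
3. ∠FDS = 44°  [FD∥EP, corresponding at D]

∠FDS = 44°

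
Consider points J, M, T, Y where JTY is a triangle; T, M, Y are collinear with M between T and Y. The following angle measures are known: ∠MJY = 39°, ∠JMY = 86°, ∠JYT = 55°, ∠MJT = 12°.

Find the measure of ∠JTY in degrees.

1. ∠JMT = 94°  [linear pair at M on TY]
2. ∠JTM = 74°  [△JTM]
3. ∠JTY = 74°  [M on ray TY]

∠JTY = 74°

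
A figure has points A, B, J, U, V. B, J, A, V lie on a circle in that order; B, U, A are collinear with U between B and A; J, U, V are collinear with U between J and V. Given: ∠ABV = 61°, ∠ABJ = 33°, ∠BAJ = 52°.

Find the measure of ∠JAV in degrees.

1. ∠AJV = 61°  [same arc AV]
2. ∠AVJ = 33°  [same arc JA]
3. ∠JAV = 86°  [△JAV]

∠JAV = 86°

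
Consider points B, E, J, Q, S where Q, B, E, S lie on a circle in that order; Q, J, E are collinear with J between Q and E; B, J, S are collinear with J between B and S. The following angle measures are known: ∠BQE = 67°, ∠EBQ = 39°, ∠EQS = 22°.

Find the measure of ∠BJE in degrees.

∠BJE = 84°

1. ∠BEQ = 74°  [△QBE]
2. ∠EBS = 22°  [same arc ES]
3. ∠BJE = 84°  [△BJE]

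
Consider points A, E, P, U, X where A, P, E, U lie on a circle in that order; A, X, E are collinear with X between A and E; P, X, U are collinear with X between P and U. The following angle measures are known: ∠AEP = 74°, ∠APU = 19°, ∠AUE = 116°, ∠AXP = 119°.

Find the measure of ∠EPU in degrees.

∠EPU = 45°

1. ∠AEU = 19°  [same arc AU]
2. ∠EAU = 45°  [△AEU]
3. ∠EPU = 45°  [same arc EU]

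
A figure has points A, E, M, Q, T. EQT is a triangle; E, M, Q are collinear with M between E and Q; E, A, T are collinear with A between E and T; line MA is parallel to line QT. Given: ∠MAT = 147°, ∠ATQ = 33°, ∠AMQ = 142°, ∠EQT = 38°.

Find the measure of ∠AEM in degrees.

1. ∠EAM = 33°  [linear pair at A on ET]
2. ∠AME = 38°  [linear pair at M on EQ]
3. ∠AEM = 109°  [△EMA]

∠AEM = 109°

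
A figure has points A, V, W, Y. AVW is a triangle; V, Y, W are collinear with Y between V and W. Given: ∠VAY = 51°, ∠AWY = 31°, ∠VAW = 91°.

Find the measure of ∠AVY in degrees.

1. ∠AWV = 31°  [Y on ray WV]
2. ∠AVW = 58°  [△AVW]
3. ∠AVY = 58°  [Y on ray VW]

∠AVY = 58°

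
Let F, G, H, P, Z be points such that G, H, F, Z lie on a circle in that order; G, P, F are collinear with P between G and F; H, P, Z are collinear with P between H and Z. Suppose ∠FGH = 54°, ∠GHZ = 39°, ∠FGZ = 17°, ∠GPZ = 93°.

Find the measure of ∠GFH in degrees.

1. ∠FHZ = 17°  [same arc FZ]
2. ∠FPH = 93°  [vertical angles at P]
3. ∠GFH = 70°  [△HPF]

∠GFH = 70°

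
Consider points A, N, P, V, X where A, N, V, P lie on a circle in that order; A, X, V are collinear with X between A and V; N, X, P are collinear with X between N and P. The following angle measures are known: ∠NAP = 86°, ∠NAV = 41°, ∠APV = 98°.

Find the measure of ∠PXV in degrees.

∠PXV = 102°

1. ∠NVP = 94°  [cyclic ANVP, opposite ∠A+∠V]
2. ∠NPV = 41°  [same arc NV]
3. ∠PNV = 45°  [△NVP]
4. ∠PAV = 45°  [same arc VP]
5. ∠AVP = 37°  [△AVP]
6. ∠PXV = 102°  [△VXP]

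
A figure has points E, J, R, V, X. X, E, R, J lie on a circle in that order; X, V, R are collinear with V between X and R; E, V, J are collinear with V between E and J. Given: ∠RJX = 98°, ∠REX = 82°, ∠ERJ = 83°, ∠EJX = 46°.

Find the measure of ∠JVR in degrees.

1. ∠EXJ = 97°  [cyclic XERJ, opposite ∠X+∠R]
2. ∠ERX = 46°  [same arc XE]
3. ∠JEX = 37°  [△XEJ]
4. ∠EXR = 52°  [△XER]
5. ∠JRX = 37°  [same arc XJ]
6. ∠EJR = 52°  [same arc ER]
7. ∠JVR = 91°  [△RVJ]

∠JVR = 91°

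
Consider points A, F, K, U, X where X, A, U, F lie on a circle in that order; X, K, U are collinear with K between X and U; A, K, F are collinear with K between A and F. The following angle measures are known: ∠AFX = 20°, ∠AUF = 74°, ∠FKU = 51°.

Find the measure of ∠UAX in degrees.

∠UAX = 85°

1. ∠AUX = 20°  [same arc XA]
2. ∠AXF = 106°  [cyclic XAUF, opposite ∠X+∠U]
3. ∠AKX = 51°  [vertical angles at K]
4. ∠FAX = 54°  [△XAF]
5. ∠AXU = 75°  [△XKA]
6. ∠UAX = 85°  [△XAU]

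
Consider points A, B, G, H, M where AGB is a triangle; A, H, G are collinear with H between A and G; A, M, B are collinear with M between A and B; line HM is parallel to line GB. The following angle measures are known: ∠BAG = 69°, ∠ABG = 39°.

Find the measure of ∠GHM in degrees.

1. ∠AGB = 72°  [△AGB]
2. ∠AHM = 72°  [HM∥GB, corresponding at H]
3. ∠GHM = 108°  [linear pair at H on AG]

∠GHM = 108°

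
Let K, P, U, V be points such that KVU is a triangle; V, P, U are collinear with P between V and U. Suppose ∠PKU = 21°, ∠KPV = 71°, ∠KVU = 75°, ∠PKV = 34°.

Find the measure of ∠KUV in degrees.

∠KUV = 50°

1. ∠KPU = 109°  [linear pair at P on VU]
2. ∠KUP = 50°  [△KPU]
3. ∠KUV = 50°  [P on ray UV]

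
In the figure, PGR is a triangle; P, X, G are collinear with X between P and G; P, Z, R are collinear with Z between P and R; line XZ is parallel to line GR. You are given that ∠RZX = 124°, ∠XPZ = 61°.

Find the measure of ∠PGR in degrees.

1. ∠PZX = 56°  [linear pair at Z on PR]
2. ∠PXZ = 63°  [△PXZ]
3. ∠PGR = 63°  [XZ∥GR, corresponding at X]

∠PGR = 63°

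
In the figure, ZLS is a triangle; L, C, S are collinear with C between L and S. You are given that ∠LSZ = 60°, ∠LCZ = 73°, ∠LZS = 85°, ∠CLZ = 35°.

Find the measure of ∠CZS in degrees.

∠CZS = 13°

1. ∠CSZ = 60°  [C on ray SL]
2. ∠SCZ = 107°  [linear pair at C on LS]
3. ∠CZS = 13°  [△ZCS]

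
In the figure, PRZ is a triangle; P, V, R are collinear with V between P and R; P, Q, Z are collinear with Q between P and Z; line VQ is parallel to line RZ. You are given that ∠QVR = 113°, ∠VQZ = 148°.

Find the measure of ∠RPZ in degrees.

1. ∠PVQ = 67°  [linear pair at V on PR]
2. ∠PQV = 32°  [linear pair at Q on PZ]
3. ∠QPV = 81°  [△PVQ]
4. ∠RPZ = 81°  [V on PR, Q on PZ]

∠RPZ = 81°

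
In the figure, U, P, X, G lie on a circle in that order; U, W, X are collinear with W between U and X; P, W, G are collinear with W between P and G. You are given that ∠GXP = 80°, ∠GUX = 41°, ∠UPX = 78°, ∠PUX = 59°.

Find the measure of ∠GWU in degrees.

1. ∠GPX = 41°  [same arc XG]
2. ∠PXU = 43°  [△UPX]
3. ∠PWX = 96°  [△PWX]
4. ∠GWU = 96°  [vertical angles at W]

∠GWU = 96°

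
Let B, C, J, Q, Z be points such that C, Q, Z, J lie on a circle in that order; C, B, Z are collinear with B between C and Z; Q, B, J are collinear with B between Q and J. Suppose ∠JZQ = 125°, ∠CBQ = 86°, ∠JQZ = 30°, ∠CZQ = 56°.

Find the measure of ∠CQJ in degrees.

1. ∠JCQ = 55°  [cyclic CQZJ, opposite ∠C+∠Z]
2. ∠CJQ = 56°  [same arc CQ]
3. ∠CQJ = 69°  [△CQJ]

∠CQJ = 69°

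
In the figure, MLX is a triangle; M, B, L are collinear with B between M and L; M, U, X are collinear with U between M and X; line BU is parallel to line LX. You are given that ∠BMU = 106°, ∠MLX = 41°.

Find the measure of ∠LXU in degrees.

1. ∠LMX = 106°  [B on ML, U on MX]
2. ∠LXM = 33°  [△MLX]
3. ∠LXU = 33°  [U on ray XM]

∠LXU = 33°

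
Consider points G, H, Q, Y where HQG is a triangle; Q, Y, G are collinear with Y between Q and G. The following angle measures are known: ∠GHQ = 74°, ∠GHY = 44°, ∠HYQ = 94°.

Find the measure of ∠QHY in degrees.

∠QHY = 30°

1. ∠GYH = 86°  [linear pair at Y on QG]
2. ∠HGY = 50°  [△HYG]
3. ∠HGQ = 50°  [Y on ray GQ]
4. ∠GQH = 56°  [△HQG]
5. ∠HQY = 56°  [Y on ray QG]
6. ∠QHY = 30°  [△HQY]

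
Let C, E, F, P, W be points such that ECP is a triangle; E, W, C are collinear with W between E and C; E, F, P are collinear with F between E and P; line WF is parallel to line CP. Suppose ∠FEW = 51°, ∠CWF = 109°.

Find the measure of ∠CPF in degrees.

∠CPF = 58°

1. ∠EWF = 71°  [linear pair at W on EC]
2. ∠EFW = 58°  [△EWF]
3. ∠PFW = 122°  [linear pair at F on EP]
4. ∠CPF = 58°  [WF∥CP, co-interior at P–F]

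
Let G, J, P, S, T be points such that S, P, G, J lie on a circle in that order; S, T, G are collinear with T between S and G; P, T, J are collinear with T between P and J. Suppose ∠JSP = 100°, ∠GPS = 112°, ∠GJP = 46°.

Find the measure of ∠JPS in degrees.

∠JPS = 58°

1. ∠GSP = 46°  [same arc PG]
2. ∠PGS = 22°  [△SPG]
3. ∠PJS = 22°  [same arc SP]
4. ∠JPS = 58°  [△SPJ]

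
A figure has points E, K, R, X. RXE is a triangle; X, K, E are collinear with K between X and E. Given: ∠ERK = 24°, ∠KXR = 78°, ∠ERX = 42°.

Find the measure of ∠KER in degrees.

∠KER = 60°

1. ∠EXR = 78°  [K on ray XE]
2. ∠REX = 60°  [△RXE]
3. ∠KER = 60°  [K on ray EX]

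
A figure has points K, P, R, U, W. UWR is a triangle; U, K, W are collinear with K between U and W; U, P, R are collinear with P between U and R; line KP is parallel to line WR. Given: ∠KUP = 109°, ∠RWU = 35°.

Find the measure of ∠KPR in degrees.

∠KPR = 144°

1. ∠RUW = 109°  [K on UW, P on UR]
2. ∠URW = 36°  [△UWR]
3. ∠KPU = 36°  [KP∥WR, corresponding at P]
4. ∠KPR = 144°  [linear pair at P on UR]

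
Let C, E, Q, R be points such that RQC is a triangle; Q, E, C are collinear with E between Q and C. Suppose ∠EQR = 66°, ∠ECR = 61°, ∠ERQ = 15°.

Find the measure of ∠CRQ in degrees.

1. ∠CQR = 66°  [E on ray QC]
2. ∠QCR = 61°  [E on ray CQ]
3. ∠CRQ = 53°  [△RQC]

∠CRQ = 53°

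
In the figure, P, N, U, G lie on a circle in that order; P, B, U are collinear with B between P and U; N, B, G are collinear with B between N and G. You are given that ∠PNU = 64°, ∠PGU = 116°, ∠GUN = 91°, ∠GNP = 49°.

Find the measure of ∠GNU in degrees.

1. ∠GUP = 49°  [same arc PG]
2. ∠GPU = 15°  [△PUG]
3. ∠GNU = 15°  [same arc UG]

∠GNU = 15°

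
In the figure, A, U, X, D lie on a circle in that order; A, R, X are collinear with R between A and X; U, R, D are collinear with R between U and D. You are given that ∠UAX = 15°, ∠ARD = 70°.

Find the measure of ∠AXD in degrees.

1. ∠UDX = 15°  [same arc UX]
2. ∠DRX = 110°  [linear pair at R on AX]
3. ∠AXD = 55°  [△XRD]

∠AXD = 55°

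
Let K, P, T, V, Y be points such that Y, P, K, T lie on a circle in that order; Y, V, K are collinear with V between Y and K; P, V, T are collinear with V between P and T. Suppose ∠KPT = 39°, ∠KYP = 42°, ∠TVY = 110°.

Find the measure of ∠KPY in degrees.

∠KPY = 107°

1. ∠KVP = 110°  [vertical angles at V]
2. ∠PKY = 31°  [△PVK]
3. ∠KPY = 107°  [△YPK]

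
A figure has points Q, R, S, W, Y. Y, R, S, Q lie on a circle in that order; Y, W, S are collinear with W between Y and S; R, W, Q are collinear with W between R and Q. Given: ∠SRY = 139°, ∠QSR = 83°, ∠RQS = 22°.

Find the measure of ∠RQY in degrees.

1. ∠RYS = 22°  [same arc RS]
2. ∠RSY = 19°  [△YRS]
3. ∠RQY = 19°  [same arc YR]

∠RQY = 19°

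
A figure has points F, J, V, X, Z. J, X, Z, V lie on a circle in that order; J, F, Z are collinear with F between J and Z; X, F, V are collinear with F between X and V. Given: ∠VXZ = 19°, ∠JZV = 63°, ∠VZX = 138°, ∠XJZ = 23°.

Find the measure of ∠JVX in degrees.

1. ∠JXV = 63°  [same arc JV]
2. ∠VJX = 42°  [cyclic JXZV, opposite ∠J+∠Z]
3. ∠JVX = 75°  [△JXV]

∠JVX = 75°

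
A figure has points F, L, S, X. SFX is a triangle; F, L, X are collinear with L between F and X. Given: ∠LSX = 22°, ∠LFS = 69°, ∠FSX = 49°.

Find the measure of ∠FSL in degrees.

∠FSL = 27°

1. ∠SFX = 69°  [L on ray FX]
2. ∠FXS = 62°  [△SFX]
3. ∠LXS = 62°  [L on ray XF]
4. ∠SLX = 96°  [△SLX]
5. ∠FLS = 84°  [linear pair at L on FX]
6. ∠FSL = 27°  [△SFL]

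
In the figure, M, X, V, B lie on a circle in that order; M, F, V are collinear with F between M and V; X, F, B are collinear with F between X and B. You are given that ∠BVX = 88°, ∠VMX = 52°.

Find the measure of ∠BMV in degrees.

1. ∠VBX = 52°  [same arc XV]
2. ∠BXV = 40°  [△XVB]
3. ∠BMV = 40°  [same arc VB]

∠BMV = 40°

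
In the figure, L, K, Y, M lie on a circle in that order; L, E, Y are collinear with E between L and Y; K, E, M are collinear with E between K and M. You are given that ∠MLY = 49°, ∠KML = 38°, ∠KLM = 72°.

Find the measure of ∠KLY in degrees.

∠KLY = 23°

1. ∠MKY = 49°  [same arc YM]
2. ∠KYM = 108°  [cyclic LKYM, opposite ∠L+∠Y]
3. ∠KMY = 23°  [△KYM]
4. ∠KLY = 23°  [same arc KY]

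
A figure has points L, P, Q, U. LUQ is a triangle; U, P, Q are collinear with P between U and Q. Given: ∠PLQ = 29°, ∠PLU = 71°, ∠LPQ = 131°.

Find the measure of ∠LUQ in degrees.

∠LUQ = 60°

1. ∠LPU = 49°  [linear pair at P on UQ]
2. ∠LUP = 60°  [△LUP]
3. ∠LUQ = 60°  [P on ray UQ]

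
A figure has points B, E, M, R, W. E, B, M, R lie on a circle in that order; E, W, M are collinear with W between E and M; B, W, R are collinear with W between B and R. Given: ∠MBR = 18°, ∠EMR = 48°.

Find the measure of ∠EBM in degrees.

1. ∠MER = 18°  [same arc MR]
2. ∠ERM = 114°  [△EMR]
3. ∠EBM = 66°  [cyclic EBMR, opposite ∠B+∠R]

∠EBM = 66°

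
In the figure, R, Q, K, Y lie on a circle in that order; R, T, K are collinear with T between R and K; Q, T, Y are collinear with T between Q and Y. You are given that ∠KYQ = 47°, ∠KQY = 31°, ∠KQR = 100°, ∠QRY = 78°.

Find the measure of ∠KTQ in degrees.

∠KTQ = 116°

1. ∠KRQ = 47°  [same arc QK]
2. ∠QKR = 33°  [△RQK]
3. ∠KTQ = 116°  [△QTK]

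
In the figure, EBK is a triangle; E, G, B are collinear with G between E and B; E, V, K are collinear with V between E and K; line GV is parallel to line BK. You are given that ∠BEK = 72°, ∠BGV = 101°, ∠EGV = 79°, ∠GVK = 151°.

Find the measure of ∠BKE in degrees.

∠BKE = 29°

1. ∠GEV = 72°  [G on EB, V on EK]
2. ∠EVG = 29°  [△EGV]
3. ∠BKE = 29°  [GV∥BK, corresponding at V]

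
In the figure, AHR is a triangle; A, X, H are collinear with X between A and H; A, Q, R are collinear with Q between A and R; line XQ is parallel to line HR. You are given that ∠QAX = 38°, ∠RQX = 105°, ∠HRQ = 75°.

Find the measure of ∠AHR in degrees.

∠AHR = 67°

1. ∠HAR = 38°  [X on AH, Q on AR]
2. ∠ARH = 75°  [Q on ray RA]
3. ∠AHR = 67°  [△AHR]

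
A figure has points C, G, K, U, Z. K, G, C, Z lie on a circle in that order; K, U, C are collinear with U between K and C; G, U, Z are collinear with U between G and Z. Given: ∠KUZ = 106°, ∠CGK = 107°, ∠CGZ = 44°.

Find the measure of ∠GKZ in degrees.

1. ∠CUG = 106°  [vertical angles at U]
2. ∠CKZ = 44°  [same arc CZ]
3. ∠GCK = 30°  [△GUC]
4. ∠GUK = 74°  [linear pair at U on KC]
5. ∠GZK = 30°  [△KUZ]
6. ∠CKG = 43°  [△KGC]
7. ∠KGZ = 63°  [△KUG]
8. ∠GKZ = 87°  [△KGZ]

∠GKZ = 87°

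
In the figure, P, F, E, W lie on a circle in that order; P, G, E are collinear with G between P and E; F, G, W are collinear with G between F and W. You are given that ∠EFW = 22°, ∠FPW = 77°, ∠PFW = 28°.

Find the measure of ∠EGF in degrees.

∠EGF = 83°

1. ∠EPW = 22°  [same arc EW]
2. ∠FWP = 75°  [△PFW]
3. ∠PGW = 83°  [△PGW]
4. ∠EGF = 83°  [vertical angles at G]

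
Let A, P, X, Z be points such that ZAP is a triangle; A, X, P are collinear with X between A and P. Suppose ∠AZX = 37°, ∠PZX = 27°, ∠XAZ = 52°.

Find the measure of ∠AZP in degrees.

1. ∠AXZ = 91°  [△ZAX]
2. ∠PAZ = 52°  [X on ray AP]
3. ∠PXZ = 89°  [linear pair at X on AP]
4. ∠XPZ = 64°  [△ZXP]
5. ∠APZ = 64°  [X on ray PA]
6. ∠AZP = 64°  [△ZAP]

∠AZP = 64°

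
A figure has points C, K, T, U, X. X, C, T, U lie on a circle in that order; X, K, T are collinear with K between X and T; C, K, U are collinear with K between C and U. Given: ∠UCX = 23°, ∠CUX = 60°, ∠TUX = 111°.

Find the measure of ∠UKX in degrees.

1. ∠UTX = 23°  [same arc XU]
2. ∠TXU = 46°  [△XTU]
3. ∠UKX = 74°  [△XKU]

∠UKX = 74°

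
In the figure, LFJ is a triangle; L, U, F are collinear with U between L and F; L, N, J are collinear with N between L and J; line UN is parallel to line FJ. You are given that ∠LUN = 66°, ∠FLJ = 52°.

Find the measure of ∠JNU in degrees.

∠JNU = 118°

1. ∠JFL = 66°  [UN∥FJ, corresponding at U]
2. ∠FJL = 62°  [△LFJ]
3. ∠LNU = 62°  [UN∥FJ, corresponding at N]
4. ∠JNU = 118°  [linear pair at N on LJ]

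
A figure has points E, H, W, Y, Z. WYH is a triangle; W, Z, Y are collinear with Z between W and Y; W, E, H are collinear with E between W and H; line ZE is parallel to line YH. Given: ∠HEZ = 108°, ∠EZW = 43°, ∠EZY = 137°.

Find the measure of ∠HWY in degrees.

1. ∠WEZ = 72°  [linear pair at E on WH]
2. ∠EWZ = 65°  [△WZE]
3. ∠HWY = 65°  [Z on WY, E on WH]

∠HWY = 65°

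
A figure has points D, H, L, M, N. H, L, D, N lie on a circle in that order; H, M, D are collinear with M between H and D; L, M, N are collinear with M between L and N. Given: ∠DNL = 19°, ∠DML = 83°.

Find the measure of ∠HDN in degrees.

∠HDN = 64°

1. ∠DHL = 19°  [same arc LD]
2. ∠HML = 97°  [linear pair at M on HD]
3. ∠HLN = 64°  [△HML]
4. ∠HDN = 64°  [same arc HN]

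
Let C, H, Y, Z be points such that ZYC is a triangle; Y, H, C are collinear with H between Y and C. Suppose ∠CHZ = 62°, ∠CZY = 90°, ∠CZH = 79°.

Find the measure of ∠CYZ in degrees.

1. ∠HCZ = 39°  [△ZHC]
2. ∠YCZ = 39°  [H on ray CY]
3. ∠CYZ = 51°  [△ZYC]

∠CYZ = 51°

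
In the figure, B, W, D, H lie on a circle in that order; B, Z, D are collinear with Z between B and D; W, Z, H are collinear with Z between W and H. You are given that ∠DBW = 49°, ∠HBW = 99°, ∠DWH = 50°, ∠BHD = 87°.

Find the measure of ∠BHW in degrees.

1. ∠BWD = 93°  [cyclic BWDH, opposite ∠W+∠H]
2. ∠BDW = 38°  [△BWD]
3. ∠BHW = 38°  [same arc BW]

∠BHW = 38°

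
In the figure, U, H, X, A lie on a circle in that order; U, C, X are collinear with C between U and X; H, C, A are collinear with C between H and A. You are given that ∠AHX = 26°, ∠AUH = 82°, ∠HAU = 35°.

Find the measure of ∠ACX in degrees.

∠ACX = 61°

1. ∠AUX = 26°  [same arc XA]
2. ∠ACU = 119°  [△UCA]
3. ∠ACX = 61°  [linear pair at C on UX]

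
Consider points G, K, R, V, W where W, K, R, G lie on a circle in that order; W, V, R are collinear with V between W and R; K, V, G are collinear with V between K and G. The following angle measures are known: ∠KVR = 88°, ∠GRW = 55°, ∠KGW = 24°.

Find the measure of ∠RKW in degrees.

1. ∠KVW = 92°  [linear pair at V on WR]
2. ∠GKW = 55°  [same arc WG]
3. ∠KRW = 24°  [same arc WK]
4. ∠KWR = 33°  [△WVK]
5. ∠RKW = 123°  [△WKR]

∠RKW = 123°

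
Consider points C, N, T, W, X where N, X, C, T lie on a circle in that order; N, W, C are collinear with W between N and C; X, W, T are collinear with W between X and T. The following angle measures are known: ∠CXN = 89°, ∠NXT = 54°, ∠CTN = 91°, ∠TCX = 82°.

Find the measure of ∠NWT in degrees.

∠NWT = 117°

1. ∠NCT = 54°  [same arc NT]
2. ∠CNT = 35°  [△NCT]
3. ∠TNX = 98°  [cyclic NXCT, opposite ∠N+∠C]
4. ∠NTX = 28°  [△NXT]
5. ∠NWT = 117°  [△NWT]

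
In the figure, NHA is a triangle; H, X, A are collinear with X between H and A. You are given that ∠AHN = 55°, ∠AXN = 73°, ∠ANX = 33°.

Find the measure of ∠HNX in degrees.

∠HNX = 18°

1. ∠NHX = 55°  [X on ray HA]
2. ∠HXN = 107°  [linear pair at X on HA]
3. ∠HNX = 18°  [△NHX]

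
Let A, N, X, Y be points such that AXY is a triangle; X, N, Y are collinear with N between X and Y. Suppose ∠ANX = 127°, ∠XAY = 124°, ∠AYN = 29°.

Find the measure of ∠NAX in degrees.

1. ∠AYX = 29°  [N on ray YX]
2. ∠AXY = 27°  [△AXY]
3. ∠AXN = 27°  [N on ray XY]
4. ∠NAX = 26°  [△AXN]

∠NAX = 26°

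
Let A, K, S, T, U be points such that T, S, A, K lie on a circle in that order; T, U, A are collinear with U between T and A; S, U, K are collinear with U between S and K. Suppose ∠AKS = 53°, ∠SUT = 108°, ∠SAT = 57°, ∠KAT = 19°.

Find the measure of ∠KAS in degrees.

∠KAS = 76°

1. ∠AUS = 72°  [linear pair at U on TA]
2. ∠ASK = 51°  [△SUA]
3. ∠KAS = 76°  [△SAK]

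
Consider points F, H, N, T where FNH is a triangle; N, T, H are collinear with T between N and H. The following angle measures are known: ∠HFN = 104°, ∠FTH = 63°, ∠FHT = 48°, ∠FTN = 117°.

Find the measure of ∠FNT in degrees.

1. ∠FHN = 48°  [T on ray HN]
2. ∠FNH = 28°  [△FNH]
3. ∠FNT = 28°  [T on ray NH]

∠FNT = 28°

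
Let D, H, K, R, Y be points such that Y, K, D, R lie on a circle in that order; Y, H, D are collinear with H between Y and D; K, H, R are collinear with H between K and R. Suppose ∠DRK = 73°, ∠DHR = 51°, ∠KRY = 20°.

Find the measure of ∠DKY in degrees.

1. ∠DYK = 73°  [same arc KD]
2. ∠KDY = 20°  [same arc YK]
3. ∠DKY = 87°  [△YKD]

∠DKY = 87°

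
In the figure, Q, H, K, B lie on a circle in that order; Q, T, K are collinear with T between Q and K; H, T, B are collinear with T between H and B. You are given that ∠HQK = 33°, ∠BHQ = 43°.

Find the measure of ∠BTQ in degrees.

∠BTQ = 76°

1. ∠HBK = 33°  [same arc HK]
2. ∠BKQ = 43°  [same arc QB]
3. ∠BTK = 104°  [△KTB]
4. ∠BTQ = 76°  [linear pair at T on QK]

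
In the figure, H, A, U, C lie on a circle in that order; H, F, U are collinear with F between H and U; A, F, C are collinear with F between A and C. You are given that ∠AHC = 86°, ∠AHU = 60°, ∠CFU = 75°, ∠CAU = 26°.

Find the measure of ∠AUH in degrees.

1. ∠AFH = 75°  [vertical angles at F]
2. ∠AFU = 105°  [linear pair at F on HU]
3. ∠AUH = 49°  [△AFU]

∠AUH = 49°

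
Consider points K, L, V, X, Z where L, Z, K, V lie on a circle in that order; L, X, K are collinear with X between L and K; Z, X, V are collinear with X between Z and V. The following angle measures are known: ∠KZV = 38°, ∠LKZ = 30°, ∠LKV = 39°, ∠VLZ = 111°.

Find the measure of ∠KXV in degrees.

1. ∠KLV = 38°  [same arc KV]
2. ∠LVZ = 30°  [same arc LZ]
3. ∠LXV = 112°  [△LXV]
4. ∠KXV = 68°  [linear pair at X on LK]

∠KXV = 68°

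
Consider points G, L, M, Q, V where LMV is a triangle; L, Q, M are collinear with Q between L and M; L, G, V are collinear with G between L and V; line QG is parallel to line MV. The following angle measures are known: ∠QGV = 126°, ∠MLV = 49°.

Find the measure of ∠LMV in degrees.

1. ∠LGQ = 54°  [linear pair at G on LV]
2. ∠GLQ = 49°  [Q on LM, G on LV]
3. ∠GQL = 77°  [△LQG]
4. ∠LMV = 77°  [QG∥MV, corresponding at Q]

∠LMV = 77°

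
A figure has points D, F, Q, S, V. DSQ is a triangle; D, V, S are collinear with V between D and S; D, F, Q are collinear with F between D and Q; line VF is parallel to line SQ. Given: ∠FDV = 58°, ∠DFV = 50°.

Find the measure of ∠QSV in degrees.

∠QSV = 72°

1. ∠DVF = 72°  [△DVF]
2. ∠FVS = 108°  [linear pair at V on DS]
3. ∠QSV = 72°  [VF∥SQ, co-interior at S–V]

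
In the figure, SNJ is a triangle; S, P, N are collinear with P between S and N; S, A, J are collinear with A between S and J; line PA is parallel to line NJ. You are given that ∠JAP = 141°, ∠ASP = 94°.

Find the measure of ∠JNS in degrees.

1. ∠PAS = 39°  [linear pair at A on SJ]
2. ∠APS = 47°  [△SPA]
3. ∠JNS = 47°  [PA∥NJ, corresponding at P]

∠JNS = 47°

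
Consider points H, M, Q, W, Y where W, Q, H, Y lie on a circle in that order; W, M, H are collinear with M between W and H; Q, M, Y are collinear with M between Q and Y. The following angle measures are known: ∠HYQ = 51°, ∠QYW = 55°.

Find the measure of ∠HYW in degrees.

∠HYW = 106°

1. ∠HWQ = 51°  [same arc QH]
2. ∠QHW = 55°  [same arc WQ]
3. ∠HQW = 74°  [△WQH]
4. ∠HYW = 106°  [cyclic WQHY, opposite ∠Q+∠Y]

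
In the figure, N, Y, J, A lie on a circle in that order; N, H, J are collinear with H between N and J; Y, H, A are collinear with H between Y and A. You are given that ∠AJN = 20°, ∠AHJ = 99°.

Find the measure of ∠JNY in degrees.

1. ∠AYN = 20°  [same arc NA]
2. ∠NHY = 99°  [vertical angles at H]
3. ∠JNY = 61°  [△NHY]

∠JNY = 61°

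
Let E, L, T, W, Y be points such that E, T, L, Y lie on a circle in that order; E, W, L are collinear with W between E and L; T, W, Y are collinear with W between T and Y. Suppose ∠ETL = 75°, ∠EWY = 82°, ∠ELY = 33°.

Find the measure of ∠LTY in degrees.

1. ∠EYL = 105°  [cyclic ETLY, opposite ∠T+∠Y]
2. ∠LEY = 42°  [△ELY]
3. ∠LTY = 42°  [same arc LY]

∠LTY = 42°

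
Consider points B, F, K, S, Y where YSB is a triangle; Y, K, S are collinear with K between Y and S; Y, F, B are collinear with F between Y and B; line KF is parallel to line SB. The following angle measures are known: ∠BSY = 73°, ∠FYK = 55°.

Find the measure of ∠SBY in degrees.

1. ∠FKY = 73°  [KF∥SB, corresponding at K]
2. ∠KFY = 52°  [△YKF]
3. ∠SBY = 52°  [KF∥SB, corresponding at F]

∠SBY = 52°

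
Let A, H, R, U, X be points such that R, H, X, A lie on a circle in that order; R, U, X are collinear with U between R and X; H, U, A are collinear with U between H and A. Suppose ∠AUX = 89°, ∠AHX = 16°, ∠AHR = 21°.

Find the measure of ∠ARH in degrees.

1. ∠AUR = 91°  [linear pair at U on RX]
2. ∠ARX = 16°  [same arc XA]
3. ∠HAR = 73°  [△RUA]
4. ∠ARH = 86°  [△RHA]

∠ARH = 86°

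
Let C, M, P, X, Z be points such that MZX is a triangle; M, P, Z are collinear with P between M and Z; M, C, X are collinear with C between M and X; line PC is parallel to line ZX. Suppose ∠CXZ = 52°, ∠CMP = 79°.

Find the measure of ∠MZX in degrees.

∠MZX = 49°

1. ∠MXZ = 52°  [C on ray XM]
2. ∠XMZ = 79°  [P on MZ, C on MX]
3. ∠MZX = 49°  [△MZX]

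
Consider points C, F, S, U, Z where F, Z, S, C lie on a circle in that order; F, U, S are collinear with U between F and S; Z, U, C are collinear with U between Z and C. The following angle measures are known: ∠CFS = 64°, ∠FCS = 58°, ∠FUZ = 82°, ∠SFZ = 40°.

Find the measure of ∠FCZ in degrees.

∠FCZ = 18°

1. ∠FZS = 122°  [cyclic FZSC, opposite ∠Z+∠C]
2. ∠FSZ = 18°  [△FZS]
3. ∠FCZ = 18°  [same arc FZ]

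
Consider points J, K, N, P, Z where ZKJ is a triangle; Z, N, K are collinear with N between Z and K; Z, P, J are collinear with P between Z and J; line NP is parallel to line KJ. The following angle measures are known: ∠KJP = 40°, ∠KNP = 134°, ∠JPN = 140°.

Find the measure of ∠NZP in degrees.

1. ∠PNZ = 46°  [linear pair at N on ZK]
2. ∠NPZ = 40°  [linear pair at P on ZJ]
3. ∠NZP = 94°  [△ZNP]

∠NZP = 94°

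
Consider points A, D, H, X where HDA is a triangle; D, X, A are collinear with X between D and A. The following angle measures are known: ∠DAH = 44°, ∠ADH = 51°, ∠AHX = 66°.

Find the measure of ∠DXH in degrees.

1. ∠HAX = 44°  [X on ray AD]
2. ∠AXH = 70°  [△HXA]
3. ∠DXH = 110°  [linear pair at X on DA]

∠DXH = 110°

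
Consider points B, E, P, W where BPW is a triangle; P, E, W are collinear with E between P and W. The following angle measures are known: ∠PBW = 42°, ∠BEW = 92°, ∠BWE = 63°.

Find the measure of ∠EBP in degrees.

1. ∠BEP = 88°  [linear pair at E on PW]
2. ∠BWP = 63°  [E on ray WP]
3. ∠BPW = 75°  [△BPW]
4. ∠BPE = 75°  [E on ray PW]
5. ∠EBP = 17°  [△BPE]

∠EBP = 17°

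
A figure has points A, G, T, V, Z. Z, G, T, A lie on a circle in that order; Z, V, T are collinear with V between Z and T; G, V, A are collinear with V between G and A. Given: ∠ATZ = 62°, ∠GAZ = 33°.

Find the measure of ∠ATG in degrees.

∠ATG = 95°

1. ∠AGZ = 62°  [same arc ZA]
2. ∠AZG = 85°  [△ZGA]
3. ∠ATG = 95°  [cyclic ZGTA, opposite ∠Z+∠T]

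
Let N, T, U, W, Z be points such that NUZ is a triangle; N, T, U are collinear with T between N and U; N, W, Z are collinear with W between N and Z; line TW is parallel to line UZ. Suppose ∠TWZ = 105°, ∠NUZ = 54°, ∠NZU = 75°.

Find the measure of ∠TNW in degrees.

1. ∠NWT = 75°  [linear pair at W on NZ]
2. ∠NTW = 54°  [TW∥UZ, corresponding at T]
3. ∠TNW = 51°  [△NTW]

∠TNW = 51°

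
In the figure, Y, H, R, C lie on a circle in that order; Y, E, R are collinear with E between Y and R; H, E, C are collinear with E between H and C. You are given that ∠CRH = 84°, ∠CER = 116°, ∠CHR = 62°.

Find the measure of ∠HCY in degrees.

∠HCY = 54°

1. ∠CEY = 64°  [linear pair at E on YR]
2. ∠CYR = 62°  [same arc RC]
3. ∠HCY = 54°  [△YEC]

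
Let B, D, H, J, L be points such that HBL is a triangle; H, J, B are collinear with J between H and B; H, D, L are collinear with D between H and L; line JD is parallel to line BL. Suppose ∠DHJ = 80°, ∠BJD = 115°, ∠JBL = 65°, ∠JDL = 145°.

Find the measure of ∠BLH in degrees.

∠BLH = 35°

1. ∠BHL = 80°  [J on HB, D on HL]
2. ∠HBL = 65°  [J on ray BH]
3. ∠BLH = 35°  [△HBL]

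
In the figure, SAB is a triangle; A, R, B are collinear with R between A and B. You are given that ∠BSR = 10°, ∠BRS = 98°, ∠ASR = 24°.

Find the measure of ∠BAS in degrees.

1. ∠ARS = 82°  [linear pair at R on AB]
2. ∠RAS = 74°  [△SAR]
3. ∠BAS = 74°  [R on ray AB]

∠BAS = 74°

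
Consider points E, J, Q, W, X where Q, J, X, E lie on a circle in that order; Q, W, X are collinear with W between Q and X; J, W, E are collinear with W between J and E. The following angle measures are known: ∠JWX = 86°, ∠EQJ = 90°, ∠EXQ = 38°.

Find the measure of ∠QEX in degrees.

∠QEX = 100°

1. ∠EWQ = 86°  [vertical angles at W]
2. ∠EJQ = 38°  [same arc QE]
3. ∠JEQ = 52°  [△QJE]
4. ∠EQX = 42°  [△QWE]
5. ∠QEX = 100°  [△QXE]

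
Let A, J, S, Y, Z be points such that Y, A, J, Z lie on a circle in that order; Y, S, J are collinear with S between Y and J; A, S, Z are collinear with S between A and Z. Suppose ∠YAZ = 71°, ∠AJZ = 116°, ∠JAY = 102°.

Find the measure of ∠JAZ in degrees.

1. ∠YJZ = 71°  [same arc YZ]
2. ∠JZY = 78°  [cyclic YAJZ, opposite ∠A+∠Z]
3. ∠JYZ = 31°  [△YJZ]
4. ∠JAZ = 31°  [same arc JZ]

∠JAZ = 31°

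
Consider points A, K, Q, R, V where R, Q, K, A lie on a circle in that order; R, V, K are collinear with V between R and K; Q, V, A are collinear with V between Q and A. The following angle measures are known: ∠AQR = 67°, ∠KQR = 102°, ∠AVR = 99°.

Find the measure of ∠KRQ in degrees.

1. ∠AKR = 67°  [same arc RA]
2. ∠AVK = 81°  [linear pair at V on RK]
3. ∠KAQ = 32°  [△KVA]
4. ∠KRQ = 32°  [same arc QK]

∠KRQ = 32°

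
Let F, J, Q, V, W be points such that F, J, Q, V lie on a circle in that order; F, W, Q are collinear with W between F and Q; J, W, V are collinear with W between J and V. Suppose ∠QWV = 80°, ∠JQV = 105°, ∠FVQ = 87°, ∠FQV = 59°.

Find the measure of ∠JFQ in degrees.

∠JFQ = 41°

1. ∠FWJ = 80°  [vertical angles at W]
2. ∠FJV = 59°  [same arc FV]
3. ∠JFQ = 41°  [△FWJ]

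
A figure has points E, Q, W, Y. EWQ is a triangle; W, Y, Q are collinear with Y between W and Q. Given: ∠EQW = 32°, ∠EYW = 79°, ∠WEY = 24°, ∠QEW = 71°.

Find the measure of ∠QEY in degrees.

∠QEY = 47°

1. ∠EQY = 32°  [Y on ray QW]
2. ∠EYQ = 101°  [linear pair at Y on WQ]
3. ∠QEY = 47°  [△EYQ]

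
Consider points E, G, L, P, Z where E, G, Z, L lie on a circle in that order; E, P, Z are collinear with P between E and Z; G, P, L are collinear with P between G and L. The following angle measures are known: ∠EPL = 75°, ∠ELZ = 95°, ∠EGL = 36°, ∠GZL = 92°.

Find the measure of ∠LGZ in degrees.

1. ∠LPZ = 105°  [linear pair at P on EZ]
2. ∠EZL = 36°  [same arc EL]
3. ∠GLZ = 39°  [△ZPL]
4. ∠LGZ = 49°  [△GZL]

∠LGZ = 49°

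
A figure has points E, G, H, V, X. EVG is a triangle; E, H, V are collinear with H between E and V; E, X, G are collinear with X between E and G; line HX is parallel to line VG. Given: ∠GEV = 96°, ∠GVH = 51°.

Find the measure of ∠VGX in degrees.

1. ∠EVG = 51°  [H on ray VE]
2. ∠EGV = 33°  [△EVG]
3. ∠VGX = 33°  [X on ray GE]

∠VGX = 33°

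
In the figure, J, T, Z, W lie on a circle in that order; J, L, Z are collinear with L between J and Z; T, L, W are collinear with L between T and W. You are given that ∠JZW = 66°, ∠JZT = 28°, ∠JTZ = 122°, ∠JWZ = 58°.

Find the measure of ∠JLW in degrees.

1. ∠WJZ = 56°  [△JZW]
2. ∠JWT = 28°  [same arc JT]
3. ∠JLW = 96°  [△JLW]

∠JLW = 96°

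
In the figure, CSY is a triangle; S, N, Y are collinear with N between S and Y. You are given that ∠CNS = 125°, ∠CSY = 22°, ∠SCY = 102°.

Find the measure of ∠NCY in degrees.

∠NCY = 69°

1. ∠CNY = 55°  [linear pair at N on SY]
2. ∠CYS = 56°  [△CSY]
3. ∠CYN = 56°  [N on ray YS]
4. ∠NCY = 69°  [△CNY]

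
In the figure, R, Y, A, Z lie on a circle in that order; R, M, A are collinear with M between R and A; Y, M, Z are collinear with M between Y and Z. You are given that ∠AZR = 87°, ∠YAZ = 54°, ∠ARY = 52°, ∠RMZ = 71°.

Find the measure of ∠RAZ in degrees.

∠RAZ = 19°

1. ∠AZY = 52°  [same arc YA]
2. ∠AMZ = 109°  [linear pair at M on RA]
3. ∠RAZ = 19°  [△AMZ]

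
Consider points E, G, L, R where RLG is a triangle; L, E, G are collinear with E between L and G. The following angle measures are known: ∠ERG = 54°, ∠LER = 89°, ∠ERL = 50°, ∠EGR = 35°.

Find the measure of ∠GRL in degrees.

1. ∠ELR = 41°  [△RLE]
2. ∠LGR = 35°  [E on ray GL]
3. ∠GLR = 41°  [E on ray LG]
4. ∠GRL = 104°  [△RLG]

∠GRL = 104°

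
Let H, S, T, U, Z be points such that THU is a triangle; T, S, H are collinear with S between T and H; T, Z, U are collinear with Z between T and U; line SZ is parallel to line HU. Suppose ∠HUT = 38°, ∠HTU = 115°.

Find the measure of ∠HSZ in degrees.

∠HSZ = 153°

1. ∠THU = 27°  [△THU]
2. ∠TSZ = 27°  [SZ∥HU, corresponding at S]
3. ∠HSZ = 153°  [linear pair at S on TH]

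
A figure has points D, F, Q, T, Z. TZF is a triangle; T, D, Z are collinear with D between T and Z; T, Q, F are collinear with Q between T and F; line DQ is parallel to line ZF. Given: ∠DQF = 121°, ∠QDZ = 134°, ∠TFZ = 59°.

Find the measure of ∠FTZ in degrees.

1. ∠DQT = 59°  [linear pair at Q on TF]
2. ∠QDT = 46°  [linear pair at D on TZ]
3. ∠DTQ = 75°  [△TDQ]
4. ∠FTZ = 75°  [D on TZ, Q on TF]

∠FTZ = 75°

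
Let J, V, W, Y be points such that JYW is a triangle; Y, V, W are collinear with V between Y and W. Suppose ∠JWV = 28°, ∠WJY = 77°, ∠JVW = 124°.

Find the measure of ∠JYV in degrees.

∠JYV = 75°

1. ∠JWY = 28°  [V on ray WY]
2. ∠JYW = 75°  [△JYW]
3. ∠JYV = 75°  [V on ray YW]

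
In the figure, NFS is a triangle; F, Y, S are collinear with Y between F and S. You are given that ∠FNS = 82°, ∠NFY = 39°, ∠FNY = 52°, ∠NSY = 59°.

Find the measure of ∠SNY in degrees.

1. ∠FYN = 89°  [△NFY]
2. ∠NYS = 91°  [linear pair at Y on FS]
3. ∠SNY = 30°  [△NYS]

∠SNY = 30°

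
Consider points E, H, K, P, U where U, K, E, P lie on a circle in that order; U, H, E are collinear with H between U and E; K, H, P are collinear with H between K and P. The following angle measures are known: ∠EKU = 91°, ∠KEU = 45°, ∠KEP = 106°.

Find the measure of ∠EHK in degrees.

1. ∠EUK = 44°  [△UKE]
2. ∠EPK = 44°  [same arc KE]
3. ∠EKP = 30°  [△KEP]
4. ∠EHK = 105°  [△KHE]

∠EHK = 105°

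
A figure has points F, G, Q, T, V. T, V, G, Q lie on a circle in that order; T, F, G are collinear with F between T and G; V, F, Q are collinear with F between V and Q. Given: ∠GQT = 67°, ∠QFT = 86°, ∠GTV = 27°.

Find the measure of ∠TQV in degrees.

1. ∠GVT = 113°  [cyclic TVGQ, opposite ∠V+∠Q]
2. ∠TGV = 40°  [△TVG]
3. ∠TQV = 40°  [same arc TV]

∠TQV = 40°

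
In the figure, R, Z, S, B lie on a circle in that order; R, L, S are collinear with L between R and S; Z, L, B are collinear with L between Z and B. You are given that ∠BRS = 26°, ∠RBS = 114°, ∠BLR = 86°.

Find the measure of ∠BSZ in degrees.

∠BSZ = 108°

1. ∠BZS = 26°  [same arc SB]
2. ∠BSR = 40°  [△RSB]
3. ∠BLS = 94°  [linear pair at L on RS]
4. ∠SBZ = 46°  [△SLB]
5. ∠BSZ = 108°  [△ZSB]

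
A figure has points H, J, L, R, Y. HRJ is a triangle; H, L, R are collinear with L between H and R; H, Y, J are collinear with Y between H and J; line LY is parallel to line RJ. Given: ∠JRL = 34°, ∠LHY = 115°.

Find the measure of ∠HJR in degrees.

1. ∠HRJ = 34°  [L on ray RH]
2. ∠JHR = 115°  [L on HR, Y on HJ]
3. ∠HJR = 31°  [△HRJ]

∠HJR = 31°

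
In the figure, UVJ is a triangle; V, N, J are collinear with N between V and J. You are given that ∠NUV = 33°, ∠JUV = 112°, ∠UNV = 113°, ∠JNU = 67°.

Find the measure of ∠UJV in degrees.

1. ∠NVU = 34°  [△UVN]
2. ∠JVU = 34°  [N on ray VJ]
3. ∠UJV = 34°  [△UVJ]

∠UJV = 34°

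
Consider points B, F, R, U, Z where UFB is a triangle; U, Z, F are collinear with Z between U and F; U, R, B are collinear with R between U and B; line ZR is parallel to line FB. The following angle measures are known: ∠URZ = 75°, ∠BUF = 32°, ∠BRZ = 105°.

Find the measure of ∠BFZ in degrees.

∠BFZ = 73°

1. ∠FBU = 75°  [ZR∥FB, corresponding at R]
2. ∠BFU = 73°  [△UFB]
3. ∠BFZ = 73°  [Z on ray FU]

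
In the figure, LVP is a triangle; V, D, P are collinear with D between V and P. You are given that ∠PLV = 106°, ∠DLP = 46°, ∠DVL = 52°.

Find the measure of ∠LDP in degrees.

1. ∠LVP = 52°  [D on ray VP]
2. ∠LPV = 22°  [△LVP]
3. ∠DPL = 22°  [D on ray PV]
4. ∠LDP = 112°  [△LDP]

∠LDP = 112°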